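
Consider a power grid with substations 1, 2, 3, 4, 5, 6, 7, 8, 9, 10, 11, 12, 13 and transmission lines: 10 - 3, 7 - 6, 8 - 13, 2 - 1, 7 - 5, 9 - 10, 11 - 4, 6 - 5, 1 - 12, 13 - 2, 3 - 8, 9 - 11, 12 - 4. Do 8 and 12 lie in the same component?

Yes

From 8 we can reach 1, 2, 3, 4, 8, 9, 10, 11, 12, 13, which includes 12.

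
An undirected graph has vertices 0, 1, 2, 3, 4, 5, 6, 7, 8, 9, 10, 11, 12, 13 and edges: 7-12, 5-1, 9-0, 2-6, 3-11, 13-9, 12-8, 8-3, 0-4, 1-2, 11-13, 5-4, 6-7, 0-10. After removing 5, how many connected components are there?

1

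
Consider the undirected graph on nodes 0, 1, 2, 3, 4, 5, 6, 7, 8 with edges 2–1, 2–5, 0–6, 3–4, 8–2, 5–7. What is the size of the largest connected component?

Starting from 3 we can reach 3, 4. That is one component of size 2.
Starting from 0 we can reach 0, 6. That is one component of size 2.
Starting from 1 we can reach 1, 2, 5, 7, 8. That is one component of size 5.
The largest has 5 vertices.

5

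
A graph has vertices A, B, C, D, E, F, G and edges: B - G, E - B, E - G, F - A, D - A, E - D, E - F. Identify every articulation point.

E

Removing E increases the component count from 2 to 3, so E is a cut vertex.
By contrast removing B leaves 2 components; it is not a cut vertex. No other vertex is a cut vertex either.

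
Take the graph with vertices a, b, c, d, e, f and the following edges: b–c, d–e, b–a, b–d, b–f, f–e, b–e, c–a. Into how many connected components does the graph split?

1

Starting from a we can reach a, b, c, d, e, f. That is one component of size 6.
Total: 1 component.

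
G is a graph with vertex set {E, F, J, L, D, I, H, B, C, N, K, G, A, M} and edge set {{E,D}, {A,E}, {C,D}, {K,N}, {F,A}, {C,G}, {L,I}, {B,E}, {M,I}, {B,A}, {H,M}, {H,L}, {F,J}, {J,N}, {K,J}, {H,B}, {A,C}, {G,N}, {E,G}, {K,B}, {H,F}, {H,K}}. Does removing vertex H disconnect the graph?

Yes

Deleting H raises the number of components from 1 to 2, so H is a cut vertex.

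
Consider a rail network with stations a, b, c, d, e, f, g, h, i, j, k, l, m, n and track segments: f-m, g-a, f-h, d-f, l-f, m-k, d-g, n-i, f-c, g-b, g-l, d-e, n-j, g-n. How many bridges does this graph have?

The edges on the cycle d-g-l-f-d are not bridges since each lies on that cycle.
But removing d-e disconnects d from e; removing f-h disconnects f from h; removing g-a disconnects g from a; removing g-n disconnects g from n — these are bridges.
In total 10 edges are bridges.

10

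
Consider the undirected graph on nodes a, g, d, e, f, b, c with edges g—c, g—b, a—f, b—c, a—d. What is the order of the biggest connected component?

3

e is isolated — a component by itself.
Starting from a we can reach a, d, f. That is one component of size 3.
Starting from b we can reach b, c, g. That is one component of size 3.
The largest has 3 vertices.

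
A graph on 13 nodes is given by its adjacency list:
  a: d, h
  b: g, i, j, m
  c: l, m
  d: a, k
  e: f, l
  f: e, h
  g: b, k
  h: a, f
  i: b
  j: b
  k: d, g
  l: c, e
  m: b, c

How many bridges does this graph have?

The edges on the cycle l-c-m-b-g-k-d-a-h-f-e-l are not bridges since each lies on that cycle.
But removing b-i disconnects b from i; removing j-b disconnects j from b — these are bridges.
That makes 2 bridges.

2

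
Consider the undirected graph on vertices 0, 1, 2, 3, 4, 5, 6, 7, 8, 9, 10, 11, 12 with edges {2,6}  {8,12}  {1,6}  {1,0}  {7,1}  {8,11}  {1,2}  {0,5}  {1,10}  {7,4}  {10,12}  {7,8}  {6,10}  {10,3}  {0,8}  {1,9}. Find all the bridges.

0-5, 1-9, 10-3, 11-8, 4-7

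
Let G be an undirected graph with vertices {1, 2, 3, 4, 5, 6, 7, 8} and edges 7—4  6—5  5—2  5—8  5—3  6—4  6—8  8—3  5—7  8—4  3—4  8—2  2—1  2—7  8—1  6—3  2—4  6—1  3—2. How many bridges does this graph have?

0

The edges on the cycle 6-5-2-3-6 are not bridges since each lies on that cycle.
Every edge lies on some cycle, so there are no bridges.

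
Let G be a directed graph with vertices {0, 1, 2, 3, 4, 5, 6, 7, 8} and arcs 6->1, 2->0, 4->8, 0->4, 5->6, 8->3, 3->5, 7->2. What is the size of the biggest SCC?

1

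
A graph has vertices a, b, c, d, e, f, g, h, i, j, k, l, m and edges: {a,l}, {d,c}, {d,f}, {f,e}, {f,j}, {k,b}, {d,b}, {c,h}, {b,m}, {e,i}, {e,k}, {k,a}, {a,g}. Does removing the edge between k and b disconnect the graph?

After removing k-b, the path k-e-f-d-b still connects them, so the edge is not a bridge.

No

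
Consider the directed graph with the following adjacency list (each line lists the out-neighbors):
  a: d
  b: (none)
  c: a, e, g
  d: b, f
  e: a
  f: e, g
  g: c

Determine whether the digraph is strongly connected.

There is no directed path from b to g, so the graph is not strongly connected.

No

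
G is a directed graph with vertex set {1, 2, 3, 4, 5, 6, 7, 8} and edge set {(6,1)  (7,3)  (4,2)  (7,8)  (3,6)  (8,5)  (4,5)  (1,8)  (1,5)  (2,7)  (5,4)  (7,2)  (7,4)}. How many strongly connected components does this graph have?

1

{1, 2, 3, 4, 5, 6, 7, 8} are all mutually reachable — one SCC of size 8.
That gives 1 strongly connected component.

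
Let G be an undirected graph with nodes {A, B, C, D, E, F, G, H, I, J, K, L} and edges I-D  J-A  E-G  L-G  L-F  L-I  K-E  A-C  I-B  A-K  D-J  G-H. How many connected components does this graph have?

Starting from A we can reach A, B, C, D, E, F, G, H, I, J, K, L. That is one component of size 12.
Total: 1 component.

1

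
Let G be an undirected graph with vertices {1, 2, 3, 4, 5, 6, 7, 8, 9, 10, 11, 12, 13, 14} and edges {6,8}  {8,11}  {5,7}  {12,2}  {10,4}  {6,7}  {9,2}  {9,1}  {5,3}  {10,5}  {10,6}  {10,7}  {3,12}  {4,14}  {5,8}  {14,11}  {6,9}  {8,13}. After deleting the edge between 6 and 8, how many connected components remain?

1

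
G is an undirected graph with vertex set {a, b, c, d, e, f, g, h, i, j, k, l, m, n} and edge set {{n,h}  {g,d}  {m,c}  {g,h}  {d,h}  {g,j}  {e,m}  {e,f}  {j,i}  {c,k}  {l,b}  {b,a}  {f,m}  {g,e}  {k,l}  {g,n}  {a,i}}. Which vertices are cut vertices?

Removing g increases the component count from 1 to 2, so g is a cut vertex.
By contrast removing e leaves 1 component; it is not a cut vertex. No other vertex is a cut vertex either.

g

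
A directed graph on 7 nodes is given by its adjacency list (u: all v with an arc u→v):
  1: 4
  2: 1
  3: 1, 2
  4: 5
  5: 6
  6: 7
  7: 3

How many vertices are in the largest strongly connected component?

{1, 2, 3, 4, 5, 6, 7} are all mutually reachable — one SCC of size 7.
The largest has 7 vertices.

7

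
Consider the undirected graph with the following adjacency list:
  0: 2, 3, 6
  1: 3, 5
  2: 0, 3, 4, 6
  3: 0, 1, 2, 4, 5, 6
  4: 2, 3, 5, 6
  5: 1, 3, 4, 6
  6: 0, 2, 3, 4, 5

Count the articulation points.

Removing 5, for instance, still leaves 1 component. No single vertex removal increases the component count — the graph has no articulation points.

0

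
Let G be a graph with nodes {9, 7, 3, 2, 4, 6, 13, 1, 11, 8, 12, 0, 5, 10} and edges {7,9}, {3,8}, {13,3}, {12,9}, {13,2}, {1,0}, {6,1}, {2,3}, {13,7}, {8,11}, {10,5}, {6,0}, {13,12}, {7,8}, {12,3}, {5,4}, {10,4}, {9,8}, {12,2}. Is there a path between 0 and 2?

No

The component containing 0 is {0, 1, 6}, and 2 is not in it.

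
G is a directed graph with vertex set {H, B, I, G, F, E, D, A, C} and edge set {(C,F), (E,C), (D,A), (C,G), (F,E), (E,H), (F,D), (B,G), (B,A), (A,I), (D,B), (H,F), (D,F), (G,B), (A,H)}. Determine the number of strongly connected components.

2

{A, B, C, D, E, F, G, H} are all mutually reachable — one SCC of size 8.
{I} is an SCC by itself.
That gives 2 strongly connected components.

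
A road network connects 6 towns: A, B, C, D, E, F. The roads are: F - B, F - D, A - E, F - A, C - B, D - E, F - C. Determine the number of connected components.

1

Starting from A we can reach A, B, C, D, E, F. That is one component of size 6.
Total: 1 component.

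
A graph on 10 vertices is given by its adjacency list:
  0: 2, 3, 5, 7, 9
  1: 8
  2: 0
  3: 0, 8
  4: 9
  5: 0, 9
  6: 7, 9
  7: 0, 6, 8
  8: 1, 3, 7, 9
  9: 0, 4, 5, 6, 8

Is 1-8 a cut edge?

Removing 1-8 leaves no path between 1 and 8: the component count goes from 1 to 2. So it is a bridge.

Yes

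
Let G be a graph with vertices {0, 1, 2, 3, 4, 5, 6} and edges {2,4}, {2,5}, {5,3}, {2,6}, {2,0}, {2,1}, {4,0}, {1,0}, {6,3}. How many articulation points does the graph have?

Removing 2 increases the component count from 1 to 2, so 2 is a cut vertex.
By contrast removing 3 leaves 1 component; it is not a cut vertex. No other vertex is a cut vertex either.

1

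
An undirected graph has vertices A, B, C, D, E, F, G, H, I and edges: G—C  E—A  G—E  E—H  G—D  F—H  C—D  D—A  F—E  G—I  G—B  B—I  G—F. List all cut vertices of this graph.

G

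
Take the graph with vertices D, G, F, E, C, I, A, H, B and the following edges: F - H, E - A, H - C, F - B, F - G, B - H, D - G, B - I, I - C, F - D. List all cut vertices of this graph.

Removing F increases the component count from 2 to 3, so F is a cut vertex.
By contrast removing G leaves 2 components; it is not a cut vertex. No other vertex is a cut vertex either.

F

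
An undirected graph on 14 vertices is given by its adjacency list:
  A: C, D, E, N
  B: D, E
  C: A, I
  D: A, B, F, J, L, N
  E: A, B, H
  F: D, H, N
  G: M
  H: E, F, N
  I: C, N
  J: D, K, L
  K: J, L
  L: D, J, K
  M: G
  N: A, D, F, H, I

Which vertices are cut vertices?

Removing D increases the component count from 2 to 3, so D is a cut vertex.
By contrast removing K leaves 2 components; it is not a cut vertex. No other vertex is a cut vertex either.

D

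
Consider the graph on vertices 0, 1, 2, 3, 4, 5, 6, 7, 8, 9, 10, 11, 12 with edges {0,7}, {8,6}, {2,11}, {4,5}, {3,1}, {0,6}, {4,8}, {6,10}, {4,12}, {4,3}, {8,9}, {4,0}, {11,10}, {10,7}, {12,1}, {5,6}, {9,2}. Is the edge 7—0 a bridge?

After removing 7—0, the path 7-10-6-0 still connects them, so the edge is not a bridge.

No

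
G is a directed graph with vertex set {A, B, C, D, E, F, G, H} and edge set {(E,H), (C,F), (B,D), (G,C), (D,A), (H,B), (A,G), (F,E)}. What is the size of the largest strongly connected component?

{A, B, C, D, E, F, G, H} are all mutually reachable — one SCC of size 8.
The largest has 8 vertices.

8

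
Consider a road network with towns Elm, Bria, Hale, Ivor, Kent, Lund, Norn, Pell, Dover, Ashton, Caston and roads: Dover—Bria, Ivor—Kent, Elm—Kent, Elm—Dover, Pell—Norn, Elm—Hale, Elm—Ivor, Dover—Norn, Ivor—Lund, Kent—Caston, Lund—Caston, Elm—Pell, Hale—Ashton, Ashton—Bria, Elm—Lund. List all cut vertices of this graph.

Elm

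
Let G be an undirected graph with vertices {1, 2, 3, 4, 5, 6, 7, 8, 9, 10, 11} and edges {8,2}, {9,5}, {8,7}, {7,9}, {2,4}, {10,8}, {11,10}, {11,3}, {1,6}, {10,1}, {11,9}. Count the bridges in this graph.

The edges on the cycle 11-10-8-7-9-11 are not bridges since each lies on that cycle.
But removing 2-8 disconnects 2 from 8; removing 10-1 disconnects 10 from 1; removing 11-3 disconnects 11 from 3; removing 6-1 disconnects 6 from 1 — these are bridges.
In total 6 edges are bridges.

6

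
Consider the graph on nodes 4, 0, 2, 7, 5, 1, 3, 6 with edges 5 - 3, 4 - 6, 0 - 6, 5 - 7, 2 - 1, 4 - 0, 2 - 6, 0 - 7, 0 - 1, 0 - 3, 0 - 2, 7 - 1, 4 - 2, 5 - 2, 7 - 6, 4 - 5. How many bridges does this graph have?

0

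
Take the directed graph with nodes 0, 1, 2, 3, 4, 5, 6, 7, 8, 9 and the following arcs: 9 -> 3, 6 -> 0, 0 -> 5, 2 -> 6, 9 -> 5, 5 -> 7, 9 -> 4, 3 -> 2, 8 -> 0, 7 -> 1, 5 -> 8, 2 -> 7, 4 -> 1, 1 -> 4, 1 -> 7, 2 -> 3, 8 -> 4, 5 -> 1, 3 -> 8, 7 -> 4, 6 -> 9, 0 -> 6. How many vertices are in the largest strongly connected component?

{0, 2, 3, 5, 6, 8, 9} are all mutually reachable — one SCC of size 7.
{1, 4, 7} are all mutually reachable — one SCC of size 3.
The largest has 7 vertices.

7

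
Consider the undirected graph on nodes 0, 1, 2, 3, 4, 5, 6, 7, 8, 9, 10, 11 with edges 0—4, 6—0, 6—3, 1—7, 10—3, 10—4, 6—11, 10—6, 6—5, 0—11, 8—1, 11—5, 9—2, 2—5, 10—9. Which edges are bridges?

The edges on the cycle 6-0-11-6 are not bridges since each lies on that cycle.
But removing 1—7 disconnects 1 from 7; removing 8—1 disconnects 8 from 1 — these are bridges.

1-7, 1-8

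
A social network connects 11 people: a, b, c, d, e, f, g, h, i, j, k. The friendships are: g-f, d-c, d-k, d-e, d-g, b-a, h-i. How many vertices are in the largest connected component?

6

j is isolated — a component by itself.
Starting from a we can reach a, b. That is one component of size 2.
Starting from h we can reach h, i. That is one component of size 2.
Starting from c we can reach c, d, e, f, g, k. That is one component of size 6.
The largest has 6 vertices.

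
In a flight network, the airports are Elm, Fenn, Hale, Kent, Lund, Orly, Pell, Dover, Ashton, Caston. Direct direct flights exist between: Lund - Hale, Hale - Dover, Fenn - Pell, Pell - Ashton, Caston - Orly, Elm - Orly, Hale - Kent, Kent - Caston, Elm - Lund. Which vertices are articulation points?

Hale, Pell

Removing Hale increases the component count from 2 to 3, so Hale is a cut vertex.
Removing Pell increases the component count from 2 to 3, so Pell is a cut vertex.
By contrast removing Dover leaves 2 components; it is not a cut vertex. No other vertex is a cut vertex either.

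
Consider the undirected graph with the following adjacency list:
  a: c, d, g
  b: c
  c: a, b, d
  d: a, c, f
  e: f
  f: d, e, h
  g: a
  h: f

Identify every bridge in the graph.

The edges on the cycle d-c-a-d are not bridges since each lies on that cycle.
But removing f-h disconnects f from h; removing f-e disconnects f from e; removing d-f disconnects d from f; removing a-g disconnects a from g — these are bridges.
In total 5 edges are bridges.

a-g, b-c, d-f, e-f, f-h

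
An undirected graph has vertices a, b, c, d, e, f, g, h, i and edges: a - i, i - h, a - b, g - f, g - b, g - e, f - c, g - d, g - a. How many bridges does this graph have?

The edges on the cycle g-a-b-g are not bridges since each lies on that cycle.
But removing a - i disconnects a from i; removing g - d disconnects g from d; removing g - e disconnects g from e; removing g - f disconnects g from f — these are bridges.
In total 6 edges are bridges.

6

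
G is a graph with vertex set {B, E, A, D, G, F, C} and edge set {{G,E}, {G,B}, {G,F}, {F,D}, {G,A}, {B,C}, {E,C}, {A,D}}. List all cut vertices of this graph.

Removing G increases the component count from 1 to 2, so G is a cut vertex.
By contrast removing F leaves 1 component; it is not a cut vertex. No other vertex is a cut vertex either.

G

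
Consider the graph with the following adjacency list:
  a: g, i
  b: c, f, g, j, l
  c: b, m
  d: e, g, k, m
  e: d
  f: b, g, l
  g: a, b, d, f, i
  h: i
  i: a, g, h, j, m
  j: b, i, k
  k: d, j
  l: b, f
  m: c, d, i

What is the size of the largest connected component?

13

Starting from a we can reach a, b, c, d, e, f, g, h, i, j, k, l, m. That is one component of size 13.
The largest has 13 vertices.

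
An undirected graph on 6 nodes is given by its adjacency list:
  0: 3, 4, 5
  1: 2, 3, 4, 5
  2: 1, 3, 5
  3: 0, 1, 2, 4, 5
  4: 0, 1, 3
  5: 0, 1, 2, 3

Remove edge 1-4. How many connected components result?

1

1 and 4 are still connected via 1-3-4, so the component count stays at 1.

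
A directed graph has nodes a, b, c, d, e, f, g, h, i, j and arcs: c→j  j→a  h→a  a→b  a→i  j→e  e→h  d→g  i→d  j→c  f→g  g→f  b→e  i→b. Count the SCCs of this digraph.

{a, b, e, h, i} are all mutually reachable — one SCC of size 5.
{f, g} are all mutually reachable — one SCC of size 2.
{c, j} are all mutually reachable — one SCC of size 2.
{d} is an SCC by itself.
That gives 4 strongly connected components.

4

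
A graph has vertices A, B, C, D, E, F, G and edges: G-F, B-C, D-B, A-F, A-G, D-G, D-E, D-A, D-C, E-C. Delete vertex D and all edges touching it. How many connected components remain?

With D gone, the remaining components are: {A, F, G}; {B, C, E}.
That is 2 components.

2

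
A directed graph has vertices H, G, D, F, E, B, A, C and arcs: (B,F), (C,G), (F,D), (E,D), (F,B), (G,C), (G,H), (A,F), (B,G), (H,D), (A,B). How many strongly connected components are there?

{C, G} are all mutually reachable — one SCC of size 2.
{B, F} are all mutually reachable — one SCC of size 2.
{E} is an SCC by itself.
{H} is an SCC by itself.
{A} is an SCC by itself.
(and 1 more singleton SCC)
That gives 6 strongly connected components.

6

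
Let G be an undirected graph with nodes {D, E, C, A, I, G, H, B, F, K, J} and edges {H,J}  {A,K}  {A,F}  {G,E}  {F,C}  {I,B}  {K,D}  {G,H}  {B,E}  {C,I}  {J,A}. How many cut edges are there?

The edges on the cycle G-H-J-A-F-C-I-B-E-G are not bridges since each lies on that cycle.
But removing K - D disconnects K from D; removing K - A disconnects K from A — these are bridges.
That makes 2 bridges.

2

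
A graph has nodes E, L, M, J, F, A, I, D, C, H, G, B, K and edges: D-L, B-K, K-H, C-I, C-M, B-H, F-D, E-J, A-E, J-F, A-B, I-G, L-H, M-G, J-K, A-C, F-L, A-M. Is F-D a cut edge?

No

After removing F-D, the path F-L-D still connects them, so the edge is not a bridge.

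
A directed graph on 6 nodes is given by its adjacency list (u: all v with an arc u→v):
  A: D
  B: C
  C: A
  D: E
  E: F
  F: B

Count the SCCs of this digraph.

{A, B, C, D, E, F} are all mutually reachable — one SCC of size 6.
That gives 1 strongly connected component.

1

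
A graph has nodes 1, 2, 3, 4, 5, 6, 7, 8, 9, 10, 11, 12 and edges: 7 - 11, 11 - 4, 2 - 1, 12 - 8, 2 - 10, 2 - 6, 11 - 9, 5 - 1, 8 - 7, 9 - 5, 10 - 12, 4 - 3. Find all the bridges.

The edges on the cycle 2-10-12-8-7-11-9-5-1-2 are not bridges since each lies on that cycle.
But removing 4 - 3 disconnects 4 from 3; removing 4 - 11 disconnects 4 from 11; removing 2 - 6 disconnects 2 from 6 — these are bridges.

11-4, 2-6, 3-4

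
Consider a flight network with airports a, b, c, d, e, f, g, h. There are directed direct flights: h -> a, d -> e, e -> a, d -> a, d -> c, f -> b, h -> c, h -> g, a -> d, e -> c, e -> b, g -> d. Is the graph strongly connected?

No

There is no directed path from d to h, so the graph is not strongly connected.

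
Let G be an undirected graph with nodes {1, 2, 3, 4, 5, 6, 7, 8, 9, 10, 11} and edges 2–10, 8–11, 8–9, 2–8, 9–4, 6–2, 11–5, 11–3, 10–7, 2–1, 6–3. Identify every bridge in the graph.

1-2, 10-2, 10-7, 11-5, 4-9, 8-9

The edges on the cycle 6-2-8-11-3-6 are not bridges since each lies on that cycle.
But removing 2–10 disconnects 2 from 10; removing 10–7 disconnects 10 from 7; removing 8–9 disconnects 8 from 9; removing 9–4 disconnects 9 from 4 — these are bridges.
In total 6 edges are bridges.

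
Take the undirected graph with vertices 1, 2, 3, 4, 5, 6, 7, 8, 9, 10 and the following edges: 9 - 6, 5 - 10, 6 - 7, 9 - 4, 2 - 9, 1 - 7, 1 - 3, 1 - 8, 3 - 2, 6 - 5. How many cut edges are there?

The edges on the cycle 1-3-2-9-6-7-1 are not bridges since each lies on that cycle.
But removing 10 - 5 disconnects 10 from 5; removing 1 - 8 disconnects 1 from 8; removing 4 - 9 disconnects 4 from 9; removing 6 - 5 disconnects 6 from 5 — these are bridges.
That makes 4 bridges.

4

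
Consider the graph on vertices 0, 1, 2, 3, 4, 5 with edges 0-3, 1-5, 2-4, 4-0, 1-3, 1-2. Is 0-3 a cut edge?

No

After removing 0-3, the path 0-4-2-1-3 still connects them, so the edge is not a bridge.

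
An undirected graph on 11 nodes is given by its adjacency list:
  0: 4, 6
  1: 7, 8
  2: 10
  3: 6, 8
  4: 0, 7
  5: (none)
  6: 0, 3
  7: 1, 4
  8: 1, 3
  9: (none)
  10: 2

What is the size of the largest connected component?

7

5 is isolated — a component by itself.
9 is isolated — a component by itself.
Starting from 2 we can reach 2, 10. That is one component of size 2.
Starting from 0 we can reach 0, 1, 3, 4, 6, 7, 8. That is one component of size 7.
The largest has 7 vertices.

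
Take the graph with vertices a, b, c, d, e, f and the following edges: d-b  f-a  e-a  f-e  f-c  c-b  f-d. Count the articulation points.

Removing f increases the component count from 1 to 2, so f is a cut vertex.
By contrast removing a leaves 1 component; it is not a cut vertex. No other vertex is a cut vertex either.

1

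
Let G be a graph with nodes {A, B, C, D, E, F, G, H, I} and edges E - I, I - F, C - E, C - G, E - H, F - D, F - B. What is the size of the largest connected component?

8

A is isolated — a component by itself.
Starting from B we can reach B, C, D, E, F, G, H, I. That is one component of size 8.
The largest has 8 vertices.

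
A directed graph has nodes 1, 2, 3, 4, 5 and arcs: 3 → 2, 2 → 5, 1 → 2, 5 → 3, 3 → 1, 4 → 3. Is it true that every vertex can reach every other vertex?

No

There is no directed path from 5 to 4, so the graph is not strongly connected.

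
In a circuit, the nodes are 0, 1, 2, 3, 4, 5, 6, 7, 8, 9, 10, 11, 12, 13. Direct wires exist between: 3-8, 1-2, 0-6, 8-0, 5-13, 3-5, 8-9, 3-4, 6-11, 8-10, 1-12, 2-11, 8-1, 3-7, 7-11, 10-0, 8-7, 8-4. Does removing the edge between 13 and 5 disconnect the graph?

Yes

Removing 13-5 leaves no path between 13 and 5: the component count goes from 1 to 2. So it is a bridge.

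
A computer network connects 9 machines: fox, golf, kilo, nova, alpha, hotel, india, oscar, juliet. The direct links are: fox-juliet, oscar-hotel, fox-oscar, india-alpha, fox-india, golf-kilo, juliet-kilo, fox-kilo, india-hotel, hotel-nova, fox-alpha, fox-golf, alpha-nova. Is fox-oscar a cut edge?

After removing fox-oscar, the path fox-india-hotel-oscar still connects them, so the edge is not a bridge.

No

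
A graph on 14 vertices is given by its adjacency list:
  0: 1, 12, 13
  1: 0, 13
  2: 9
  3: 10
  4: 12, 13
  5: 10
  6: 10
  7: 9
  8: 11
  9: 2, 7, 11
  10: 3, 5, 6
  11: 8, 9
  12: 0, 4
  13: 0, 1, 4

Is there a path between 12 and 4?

Yes

From 12 we can reach 0, 1, 4, 12, 13, which includes 4.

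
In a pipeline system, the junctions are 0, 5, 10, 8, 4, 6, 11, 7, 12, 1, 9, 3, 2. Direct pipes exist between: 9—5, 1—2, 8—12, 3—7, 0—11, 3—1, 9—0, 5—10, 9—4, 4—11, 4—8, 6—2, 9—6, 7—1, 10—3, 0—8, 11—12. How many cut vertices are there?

1

Removing 9 increases the component count from 1 to 2, so 9 is a cut vertex.
By contrast removing 7 leaves 1 component; it is not a cut vertex. No other vertex is a cut vertex either.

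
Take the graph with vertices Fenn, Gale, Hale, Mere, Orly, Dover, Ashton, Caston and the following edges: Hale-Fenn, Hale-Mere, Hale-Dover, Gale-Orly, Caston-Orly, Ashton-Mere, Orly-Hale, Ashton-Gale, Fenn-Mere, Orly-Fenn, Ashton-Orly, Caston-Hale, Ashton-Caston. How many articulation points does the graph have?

1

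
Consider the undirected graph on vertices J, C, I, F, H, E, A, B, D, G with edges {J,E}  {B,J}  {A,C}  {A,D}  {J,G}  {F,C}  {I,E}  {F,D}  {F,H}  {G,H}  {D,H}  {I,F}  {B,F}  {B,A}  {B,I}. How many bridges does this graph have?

0

The edges on the cycle B-J-G-H-F-B are not bridges since each lies on that cycle.
Every edge lies on some cycle, so there are no bridges.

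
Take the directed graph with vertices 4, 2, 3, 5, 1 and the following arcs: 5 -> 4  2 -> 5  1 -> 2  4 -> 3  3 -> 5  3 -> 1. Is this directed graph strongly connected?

From 4 we can reach every vertex (1, 2, 3, 4, 5), and every vertex can reach 4 (1, 2, 3, 4, 5). So the whole graph is one strongly connected component.

Yes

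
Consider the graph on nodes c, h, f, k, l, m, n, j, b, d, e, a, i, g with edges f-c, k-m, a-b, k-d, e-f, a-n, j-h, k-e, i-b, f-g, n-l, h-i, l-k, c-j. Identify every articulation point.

f, k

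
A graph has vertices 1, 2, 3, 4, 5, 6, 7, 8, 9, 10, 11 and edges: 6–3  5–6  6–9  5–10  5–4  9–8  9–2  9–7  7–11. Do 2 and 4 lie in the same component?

From 2 we can reach 2, 3, 4, 5, 6, 7, 8, 9, 10, 11, which includes 4.

Yes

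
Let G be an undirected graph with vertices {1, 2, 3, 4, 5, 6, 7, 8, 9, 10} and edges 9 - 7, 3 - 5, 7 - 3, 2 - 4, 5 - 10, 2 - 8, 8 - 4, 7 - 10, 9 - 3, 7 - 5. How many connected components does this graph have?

4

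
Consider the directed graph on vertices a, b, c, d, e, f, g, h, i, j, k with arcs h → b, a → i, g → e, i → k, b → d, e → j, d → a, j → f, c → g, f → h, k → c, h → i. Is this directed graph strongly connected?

Yes

From g we can reach every vertex (a, b, c, d, e, f, g, h, i, j, k), and every vertex can reach g (a, b, c, d, e, f, g, h, i, j, k). So the whole graph is one strongly connected component.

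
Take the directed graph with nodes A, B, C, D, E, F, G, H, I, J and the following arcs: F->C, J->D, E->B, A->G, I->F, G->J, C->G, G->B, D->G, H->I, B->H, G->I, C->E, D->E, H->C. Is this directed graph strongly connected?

No

There is no directed path from C to A, so the graph is not strongly connected.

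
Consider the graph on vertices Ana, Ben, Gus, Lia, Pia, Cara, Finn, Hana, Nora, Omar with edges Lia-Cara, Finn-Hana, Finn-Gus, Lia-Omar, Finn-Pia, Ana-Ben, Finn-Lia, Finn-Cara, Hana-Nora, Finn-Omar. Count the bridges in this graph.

The edges on the cycle Finn-Lia-Omar-Finn are not bridges since each lies on that cycle.
But removing Ana-Ben disconnects Ana from Ben; removing Nora-Hana disconnects Nora from Hana; removing Hana-Finn disconnects Hana from Finn; removing Finn-Pia disconnects Finn from Pia — these are bridges.
In total 5 edges are bridges.

5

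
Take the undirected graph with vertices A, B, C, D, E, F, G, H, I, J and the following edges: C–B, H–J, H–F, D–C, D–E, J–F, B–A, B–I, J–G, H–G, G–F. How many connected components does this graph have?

Starting from F we can reach F, G, H, J. That is one component of size 4.
Starting from A we can reach A, B, C, D, E, I. That is one component of size 6.
Total: 2 components.

2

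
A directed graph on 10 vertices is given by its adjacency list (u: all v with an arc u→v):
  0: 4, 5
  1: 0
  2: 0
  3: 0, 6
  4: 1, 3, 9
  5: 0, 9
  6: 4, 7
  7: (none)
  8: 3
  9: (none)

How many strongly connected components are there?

5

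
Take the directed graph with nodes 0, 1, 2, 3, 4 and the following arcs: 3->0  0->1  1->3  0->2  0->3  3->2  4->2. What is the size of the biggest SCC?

3

{0, 1, 3} are all mutually reachable — one SCC of size 3.
{2} is an SCC by itself.
{4} is an SCC by itself.
The largest has 3 vertices.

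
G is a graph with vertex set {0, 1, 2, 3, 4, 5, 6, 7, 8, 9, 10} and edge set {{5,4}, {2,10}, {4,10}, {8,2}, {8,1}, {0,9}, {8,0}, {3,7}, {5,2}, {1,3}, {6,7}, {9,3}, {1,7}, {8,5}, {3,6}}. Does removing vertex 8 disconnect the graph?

Yes

Deleting 8 raises the number of components from 1 to 2, so 8 is a cut vertex.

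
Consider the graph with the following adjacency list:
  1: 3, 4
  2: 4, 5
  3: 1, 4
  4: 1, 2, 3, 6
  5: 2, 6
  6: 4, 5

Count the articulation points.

Removing 4 increases the component count from 1 to 2, so 4 is a cut vertex.
By contrast removing 3 leaves 1 component; it is not a cut vertex. No other vertex is a cut vertex either.

1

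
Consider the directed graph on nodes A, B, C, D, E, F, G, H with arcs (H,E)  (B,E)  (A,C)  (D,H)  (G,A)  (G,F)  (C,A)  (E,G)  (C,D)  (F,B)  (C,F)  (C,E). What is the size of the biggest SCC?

{A, B, C, D, E, F, G, H} are all mutually reachable — one SCC of size 8.
The largest has 8 vertices.

8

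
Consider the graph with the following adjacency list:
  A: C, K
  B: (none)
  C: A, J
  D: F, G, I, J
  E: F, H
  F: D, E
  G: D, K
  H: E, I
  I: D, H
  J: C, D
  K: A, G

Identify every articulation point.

D

Removing D increases the component count from 2 to 3, so D is a cut vertex.
By contrast removing C leaves 2 components; it is not a cut vertex. No other vertex is a cut vertex either.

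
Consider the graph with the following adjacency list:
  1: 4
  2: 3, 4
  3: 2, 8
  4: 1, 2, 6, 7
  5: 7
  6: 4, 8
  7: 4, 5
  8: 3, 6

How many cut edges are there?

The edges on the cycle 6-8-3-2-4-6 are not bridges since each lies on that cycle.
But removing 4-7 disconnects 4 from 7; removing 4-1 disconnects 4 from 1; removing 7-5 disconnects 7 from 5 — these are bridges.
That makes 3 bridges.

3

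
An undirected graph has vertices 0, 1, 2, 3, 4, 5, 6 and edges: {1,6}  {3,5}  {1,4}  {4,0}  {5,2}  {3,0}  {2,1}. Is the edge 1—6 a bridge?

Yes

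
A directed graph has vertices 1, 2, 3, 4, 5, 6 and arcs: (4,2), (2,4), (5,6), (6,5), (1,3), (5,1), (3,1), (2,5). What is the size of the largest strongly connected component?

2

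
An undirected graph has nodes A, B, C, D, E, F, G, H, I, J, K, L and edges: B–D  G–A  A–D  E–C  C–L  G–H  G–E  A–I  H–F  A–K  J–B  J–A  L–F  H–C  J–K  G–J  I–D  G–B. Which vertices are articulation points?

G

Removing G increases the component count from 1 to 2, so G is a cut vertex.
By contrast removing A leaves 1 component; it is not a cut vertex. No other vertex is a cut vertex either.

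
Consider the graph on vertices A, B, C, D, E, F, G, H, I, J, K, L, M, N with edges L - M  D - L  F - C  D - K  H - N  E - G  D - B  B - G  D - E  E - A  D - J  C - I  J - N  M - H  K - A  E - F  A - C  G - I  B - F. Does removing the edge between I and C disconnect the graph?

After removing I - C, the path I-G-E-F-C still connects them, so the edge is not a bridge.

No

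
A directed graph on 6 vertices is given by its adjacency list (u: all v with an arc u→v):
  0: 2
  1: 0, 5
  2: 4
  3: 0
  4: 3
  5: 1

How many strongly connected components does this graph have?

2

{0, 2, 3, 4} are all mutually reachable — one SCC of size 4.
{1, 5} are all mutually reachable — one SCC of size 2.
That gives 2 strongly connected components.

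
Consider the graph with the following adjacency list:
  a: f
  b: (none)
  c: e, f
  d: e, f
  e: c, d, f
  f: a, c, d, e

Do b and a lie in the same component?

The component containing b is {b}, and a is not in it.

No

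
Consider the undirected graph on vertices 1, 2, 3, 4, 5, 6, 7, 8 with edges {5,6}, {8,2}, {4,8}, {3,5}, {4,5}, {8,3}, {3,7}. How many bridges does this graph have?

The edges on the cycle 4-8-3-5-4 are not bridges since each lies on that cycle.
But removing 3-7 disconnects 3 from 7; removing 5-6 disconnects 5 from 6; removing 8-2 disconnects 8 from 2 — these are bridges.
That makes 3 bridges.

3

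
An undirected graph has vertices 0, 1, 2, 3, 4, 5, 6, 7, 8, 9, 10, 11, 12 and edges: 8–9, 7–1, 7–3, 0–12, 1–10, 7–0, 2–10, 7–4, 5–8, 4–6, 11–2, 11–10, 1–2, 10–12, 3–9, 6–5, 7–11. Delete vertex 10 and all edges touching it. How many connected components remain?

With 10 gone, the remaining components are: {0, 1, 2, 3, 4, 5, 6, 7, 8, 9, 11, 12}.
That is 1 component.

1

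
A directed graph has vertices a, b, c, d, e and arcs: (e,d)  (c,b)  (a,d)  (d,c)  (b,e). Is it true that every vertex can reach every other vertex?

There is no directed path from e to a, so the graph is not strongly connected.

No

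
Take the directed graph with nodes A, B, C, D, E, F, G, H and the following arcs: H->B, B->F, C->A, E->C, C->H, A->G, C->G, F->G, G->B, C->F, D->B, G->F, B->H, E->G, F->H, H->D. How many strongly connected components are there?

4

{B, D, F, G, H} are all mutually reachable — one SCC of size 5.
{E} is an SCC by itself.
{A} is an SCC by itself.
{C} is an SCC by itself.
That gives 4 strongly connected components.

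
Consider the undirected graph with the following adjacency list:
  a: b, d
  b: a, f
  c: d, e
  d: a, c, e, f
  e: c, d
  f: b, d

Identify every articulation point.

d

Removing d increases the component count from 1 to 2, so d is a cut vertex.
By contrast removing c leaves 1 component; it is not a cut vertex. No other vertex is a cut vertex either.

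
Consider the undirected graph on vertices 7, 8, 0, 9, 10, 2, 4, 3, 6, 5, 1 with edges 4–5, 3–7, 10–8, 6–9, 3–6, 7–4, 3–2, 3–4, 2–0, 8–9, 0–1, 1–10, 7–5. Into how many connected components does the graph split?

Starting from 0 we can reach 0, 1, 2, 3, 4, 5, 6, 7, 8, 9, 10. That is one component of size 11.
Total: 1 component.

1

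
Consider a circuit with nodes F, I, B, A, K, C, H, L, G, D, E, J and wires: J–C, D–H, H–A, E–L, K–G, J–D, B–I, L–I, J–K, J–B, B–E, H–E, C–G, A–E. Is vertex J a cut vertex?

Yes

Deleting J raises the number of components from 2 to 3, so J is a cut vertex.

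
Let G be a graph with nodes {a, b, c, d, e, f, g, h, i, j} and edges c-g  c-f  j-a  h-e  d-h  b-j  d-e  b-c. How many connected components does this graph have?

i is isolated — a component by itself.
Starting from d we can reach d, e, h. That is one component of size 3.
Starting from a we can reach a, b, c, f, g, j. That is one component of size 6.
Total: 3 components.

3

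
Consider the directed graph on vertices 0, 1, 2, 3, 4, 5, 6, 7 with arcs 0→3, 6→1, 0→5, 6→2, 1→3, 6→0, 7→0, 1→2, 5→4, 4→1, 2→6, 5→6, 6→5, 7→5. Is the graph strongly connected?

No

There is no directed path from 2 to 7, so the graph is not strongly connected.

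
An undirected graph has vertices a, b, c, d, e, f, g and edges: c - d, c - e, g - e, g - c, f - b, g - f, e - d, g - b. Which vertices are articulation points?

Removing g increases the component count from 2 to 3, so g is a cut vertex.
By contrast removing c leaves 2 components; it is not a cut vertex. No other vertex is a cut vertex either.

g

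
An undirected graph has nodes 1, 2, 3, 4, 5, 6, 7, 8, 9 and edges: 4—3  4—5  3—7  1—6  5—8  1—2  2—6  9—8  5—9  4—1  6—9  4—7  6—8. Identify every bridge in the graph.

The edges on the cycle 4-3-7-4 are not bridges since each lies on that cycle.
Every edge lies on some cycle, so there are no bridges.

none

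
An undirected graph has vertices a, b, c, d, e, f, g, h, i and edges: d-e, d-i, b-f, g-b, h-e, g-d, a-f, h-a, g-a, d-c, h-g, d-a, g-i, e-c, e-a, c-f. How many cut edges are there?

The edges on the cycle g-b-f-a-d-g are not bridges since each lies on that cycle.
Every edge lies on some cycle, so there are no bridges.

0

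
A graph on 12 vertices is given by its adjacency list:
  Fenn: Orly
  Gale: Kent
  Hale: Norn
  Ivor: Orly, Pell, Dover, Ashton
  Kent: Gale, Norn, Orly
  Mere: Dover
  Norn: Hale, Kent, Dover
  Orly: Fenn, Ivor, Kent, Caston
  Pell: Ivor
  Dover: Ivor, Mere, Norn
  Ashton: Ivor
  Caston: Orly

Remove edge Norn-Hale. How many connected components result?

2

Before removal there is 1 component.
Norn-Hale is a bridge — removing it separates Norn's side from Hale's side.
After removal: 2 components.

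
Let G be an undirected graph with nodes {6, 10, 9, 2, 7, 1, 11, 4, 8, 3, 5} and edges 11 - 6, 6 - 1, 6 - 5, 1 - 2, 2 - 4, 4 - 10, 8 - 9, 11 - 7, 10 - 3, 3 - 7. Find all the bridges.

The edges on the cycle 11-6-1-2-4-10-3-7-11 are not bridges since each lies on that cycle.
But removing 5 - 6 disconnects 5 from 6; removing 8 - 9 disconnects 8 from 9 — these are bridges.

5-6, 8-9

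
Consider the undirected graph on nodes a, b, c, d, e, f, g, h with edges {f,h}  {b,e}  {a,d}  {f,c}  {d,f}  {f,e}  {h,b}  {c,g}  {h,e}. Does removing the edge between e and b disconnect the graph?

No

After removing e—b, the path e-h-b still connects them, so the edge is not a bridge.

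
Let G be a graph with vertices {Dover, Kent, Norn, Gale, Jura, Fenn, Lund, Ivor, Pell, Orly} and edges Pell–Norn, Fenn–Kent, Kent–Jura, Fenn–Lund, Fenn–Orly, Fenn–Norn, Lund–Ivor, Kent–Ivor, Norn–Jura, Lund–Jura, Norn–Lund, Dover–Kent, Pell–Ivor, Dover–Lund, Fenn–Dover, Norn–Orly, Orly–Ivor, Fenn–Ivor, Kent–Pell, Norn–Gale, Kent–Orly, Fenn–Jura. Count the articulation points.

Removing Norn increases the component count from 1 to 2, so Norn is a cut vertex.
By contrast removing Gale leaves 1 component; it is not a cut vertex. No other vertex is a cut vertex either.

1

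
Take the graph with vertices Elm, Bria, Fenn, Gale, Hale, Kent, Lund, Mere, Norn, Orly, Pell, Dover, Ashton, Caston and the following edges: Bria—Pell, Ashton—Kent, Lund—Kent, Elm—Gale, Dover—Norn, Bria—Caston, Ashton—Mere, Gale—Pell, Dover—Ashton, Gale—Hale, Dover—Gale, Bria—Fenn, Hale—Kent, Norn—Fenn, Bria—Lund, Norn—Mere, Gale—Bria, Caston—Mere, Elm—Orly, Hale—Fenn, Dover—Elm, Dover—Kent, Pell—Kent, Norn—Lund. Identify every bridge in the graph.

The edges on the cycle Gale-Hale-Fenn-Bria-Gale are not bridges since each lies on that cycle.
But removing Orly—Elm disconnects Orly from Elm — this is a bridge.

Elm-Orly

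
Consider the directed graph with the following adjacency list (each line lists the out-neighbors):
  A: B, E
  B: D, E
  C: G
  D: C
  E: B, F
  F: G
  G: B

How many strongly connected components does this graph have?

2

{B, C, D, E, F, G} are all mutually reachable — one SCC of size 6.
{A} is an SCC by itself.
That gives 2 strongly connected components.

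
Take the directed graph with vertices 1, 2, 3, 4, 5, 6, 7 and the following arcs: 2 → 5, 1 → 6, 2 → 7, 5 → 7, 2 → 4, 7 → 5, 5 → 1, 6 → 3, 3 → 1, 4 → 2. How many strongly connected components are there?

3

{1, 3, 6} are all mutually reachable — one SCC of size 3.
{2, 4} are all mutually reachable — one SCC of size 2.
{5, 7} are all mutually reachable — one SCC of size 2.
That gives 3 strongly connected components.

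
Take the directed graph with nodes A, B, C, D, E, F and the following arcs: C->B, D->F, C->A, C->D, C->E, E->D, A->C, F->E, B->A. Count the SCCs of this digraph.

{A, B, C} are all mutually reachable — one SCC of size 3.
{D, E, F} are all mutually reachable — one SCC of size 3.
That gives 2 strongly connected components.

2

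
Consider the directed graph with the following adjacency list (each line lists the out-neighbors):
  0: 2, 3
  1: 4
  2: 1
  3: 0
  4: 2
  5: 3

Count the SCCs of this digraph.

3

{1, 2, 4} are all mutually reachable — one SCC of size 3.
{0, 3} are all mutually reachable — one SCC of size 2.
{5} is an SCC by itself.
That gives 3 strongly connected components.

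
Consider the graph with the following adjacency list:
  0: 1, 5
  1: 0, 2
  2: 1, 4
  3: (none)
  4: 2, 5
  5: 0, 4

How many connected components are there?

2

3 is isolated — a component by itself.
Starting from 0 we can reach 0, 1, 2, 4, 5. That is one component of size 5.
Total: 2 components.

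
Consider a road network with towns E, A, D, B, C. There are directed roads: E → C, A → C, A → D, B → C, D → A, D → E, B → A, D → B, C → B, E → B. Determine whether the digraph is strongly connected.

Yes

From C we can reach every vertex (A, B, C, D, E), and every vertex can reach C (A, B, C, D, E). So the whole graph is one strongly connected component.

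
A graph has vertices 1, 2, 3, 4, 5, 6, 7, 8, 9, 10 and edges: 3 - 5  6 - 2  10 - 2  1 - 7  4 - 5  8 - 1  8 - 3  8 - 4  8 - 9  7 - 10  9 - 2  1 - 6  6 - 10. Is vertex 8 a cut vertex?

Deleting 8 raises the number of components from 1 to 2, so 8 is a cut vertex.

Yes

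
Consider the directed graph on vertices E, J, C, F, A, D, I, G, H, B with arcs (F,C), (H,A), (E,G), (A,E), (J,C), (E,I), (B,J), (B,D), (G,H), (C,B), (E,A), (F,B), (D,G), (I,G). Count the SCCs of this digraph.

{A, E, G, H, I} are all mutually reachable — one SCC of size 5.
{B, C, J} are all mutually reachable — one SCC of size 3.
{F} is an SCC by itself.
{D} is an SCC by itself.
That gives 4 strongly connected components.

4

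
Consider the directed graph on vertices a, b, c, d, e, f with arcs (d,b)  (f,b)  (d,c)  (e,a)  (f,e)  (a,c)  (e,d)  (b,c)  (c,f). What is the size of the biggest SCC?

6

{a, b, c, d, e, f} are all mutually reachable — one SCC of size 6.
The largest has 6 vertices.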